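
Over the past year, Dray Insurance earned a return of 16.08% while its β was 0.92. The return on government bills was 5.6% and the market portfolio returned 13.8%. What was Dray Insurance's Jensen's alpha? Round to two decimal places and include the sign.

+2.94%

Market excess return = 13.8% − 5.6% = 8.20%
CAPM benchmark = R_f + β(R_m − R_f) = 5.6% + 0.92 × 8.2% = 13.1440%
α = actual − benchmark = 16.08% − 13.1440% = +2.94%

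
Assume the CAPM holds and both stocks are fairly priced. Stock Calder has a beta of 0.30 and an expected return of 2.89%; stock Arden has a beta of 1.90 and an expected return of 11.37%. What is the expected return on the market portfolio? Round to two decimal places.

6.60%

Both satisfy E(R) = R_f + β·MRP, so the slope of the SML is
MRP = (11.37% − 2.89%) / (1.90 − 0.30) = 8.48% / 1.60 = 5.3000%
R_f = E(R_Calder) − β_Calder·MRP = 2.89% − 0.30 × 5.3000% = 1.3000%
E(R_m) = R_f + MRP = 1.3000% + 5.3000% = 6.60%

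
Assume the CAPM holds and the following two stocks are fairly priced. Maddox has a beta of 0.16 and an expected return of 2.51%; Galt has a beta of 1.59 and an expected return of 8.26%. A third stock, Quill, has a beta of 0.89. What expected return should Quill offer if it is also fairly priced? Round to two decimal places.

5.45%

MRP (SML slope) = (8.26% − 2.51%) / (1.59 − 0.16) = 5.75% / 1.43 = 4.0210%
R_f (intercept) = 2.51% − 0.16 × 4.0210% = 1.8666%
E(R_Quill) = R_f + β × MRP = 1.8666% + 0.89 × 4.0210% = 5.45%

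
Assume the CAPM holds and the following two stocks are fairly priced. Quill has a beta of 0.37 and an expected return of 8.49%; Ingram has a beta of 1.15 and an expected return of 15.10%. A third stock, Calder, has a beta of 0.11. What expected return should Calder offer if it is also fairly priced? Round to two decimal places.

6.29%

MRP (SML slope) = (15.10% − 8.49%) / (1.15 − 0.37) = 6.61% / 0.78 = 8.4744%
R_f (intercept) = 8.49% − 0.37 × 8.4744% = 5.3545%
E(R_Calder) = R_f + β × MRP = 5.3545% + 0.11 × 8.4744% = 6.29%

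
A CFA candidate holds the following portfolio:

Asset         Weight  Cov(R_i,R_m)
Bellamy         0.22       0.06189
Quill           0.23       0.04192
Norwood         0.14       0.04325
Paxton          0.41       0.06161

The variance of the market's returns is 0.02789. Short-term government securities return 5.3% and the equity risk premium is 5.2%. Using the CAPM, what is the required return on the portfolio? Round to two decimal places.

β_Bellamy = 0.06189 / 0.02789 = 2.2191
β_Quill = 0.04192 / 0.02789 = 1.5030
β_Norwood = 0.04325 / 0.02789 = 1.5507
β_Paxton = 0.06161 / 0.02789 = 2.2090
β_P = Σ w_i β_i = 0.22×2.2191 + 0.23×1.5030 + 0.14×1.5507 + 0.41×2.2090 = 1.9567
E(R_P) = R_f + β_P × MRP = 5.3% + 1.9567 × 5.2% = 15.47%

15.47%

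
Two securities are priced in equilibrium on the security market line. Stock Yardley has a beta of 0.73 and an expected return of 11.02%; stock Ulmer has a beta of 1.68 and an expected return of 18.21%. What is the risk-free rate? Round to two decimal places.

Both satisfy E(R) = R_f + β·MRP, so the slope of the SML is
MRP = (18.21% − 11.02%) / (1.68 − 0.73) = 7.19% / 0.95 = 7.5684%
R_f = E(R_Yardley) − β_Yardley·MRP = 11.02% − 0.73 × 7.5684% = 5.4951%

5.50%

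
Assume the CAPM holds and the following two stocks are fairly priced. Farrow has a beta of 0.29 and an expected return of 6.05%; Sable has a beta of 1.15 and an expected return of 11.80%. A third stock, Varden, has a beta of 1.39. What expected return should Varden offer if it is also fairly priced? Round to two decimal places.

MRP (SML slope) = (11.80% − 6.05%) / (1.15 − 0.29) = 5.75% / 0.86 = 6.6860%
R_f (intercept) = 6.05% − 0.29 × 6.6860% = 4.1111%
E(R_Varden) = R_f + β × MRP = 4.1111% + 1.39 × 6.6860% = 13.40%

13.40%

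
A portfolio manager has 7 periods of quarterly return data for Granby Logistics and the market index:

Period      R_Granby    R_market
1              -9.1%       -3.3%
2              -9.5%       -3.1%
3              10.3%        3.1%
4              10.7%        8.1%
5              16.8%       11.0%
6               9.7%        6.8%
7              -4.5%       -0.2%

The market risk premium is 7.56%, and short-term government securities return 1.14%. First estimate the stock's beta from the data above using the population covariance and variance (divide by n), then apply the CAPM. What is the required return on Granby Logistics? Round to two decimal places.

Mean R_i = (-9.1 − 9.5 + 10.3 + 10.7 + 16.8 + 9.7 − 4.5) / 7 = 3.4857%
Mean R_m = (-3.3 − 3.1 + 3.1 + 8.1 + 11.0 + 6.8 − 0.2) / 7 = 3.2000%
Σ(R_i − R̄_i)(R_m − R̄_m) = 351.6600  ⇒  Cov = 351.6600 / 7 = 50.2371
Σ(R_m − R̄_m)² = 191.3200  ⇒  Var(R_m) = 191.3200 / 7 = 27.3314
β = Cov / Var(R_m) = 50.2371 / 27.3314 = 1.8381
E(R) = R_f + β × MRP = 1.14% + 1.8381 × 7.56% = 15.04%

15.04%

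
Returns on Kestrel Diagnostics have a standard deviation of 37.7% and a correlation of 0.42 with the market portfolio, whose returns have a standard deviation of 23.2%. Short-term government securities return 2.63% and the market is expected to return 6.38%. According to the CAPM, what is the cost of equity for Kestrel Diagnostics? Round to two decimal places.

5.19%

β = ρ × σ_i / σ_m = 0.42 × 37.7% / 23.2% = 0.6825
MRP = 6.38% − 2.63% = 3.75%
E(R) = 2.63% + 0.6825 × 3.75% = 5.19%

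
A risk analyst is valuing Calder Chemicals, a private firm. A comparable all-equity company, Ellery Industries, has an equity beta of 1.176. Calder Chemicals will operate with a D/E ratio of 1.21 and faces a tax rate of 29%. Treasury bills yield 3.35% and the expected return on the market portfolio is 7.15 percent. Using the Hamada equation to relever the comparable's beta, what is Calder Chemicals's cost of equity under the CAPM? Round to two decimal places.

11.66%

β_L = β_U × [1 + (1 − t)(D/E)] = 1.176 × [1 + (1 − 0.29) × 1.21]
    = 1.176 × [1 + 0.71 × 1.21] = 1.176 × 1.8591 = 2.1863
MRP = 7.15% − 3.35% = 3.80%
E(R) = R_f + β_L × MRP = 3.35% + 2.1863 × 3.80% = 11.66%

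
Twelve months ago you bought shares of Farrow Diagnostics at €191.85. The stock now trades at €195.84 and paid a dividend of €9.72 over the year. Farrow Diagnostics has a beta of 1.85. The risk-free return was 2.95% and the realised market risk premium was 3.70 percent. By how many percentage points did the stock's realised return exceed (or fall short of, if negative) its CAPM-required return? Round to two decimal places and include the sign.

-2.65%

Realised HPR = (P1 + D1 − P0) / P0 = (195.84 + 9.72 − 191.85) / 191.85 = 13.71 / 191.85 = 7.1462%
CAPM required = R_f + β·MRP = 2.95% + 1.85 × 3.70% = 9.7950%
α = realised − required = 7.1462% − 9.7950% = -2.65%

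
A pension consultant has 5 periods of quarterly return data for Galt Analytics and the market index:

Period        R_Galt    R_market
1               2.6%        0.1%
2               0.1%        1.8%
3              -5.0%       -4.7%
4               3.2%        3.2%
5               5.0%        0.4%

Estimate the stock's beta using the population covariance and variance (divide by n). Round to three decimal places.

0.989

Mean R_i = (2.6 + 0.1 − 5.0 + 3.2 + 5.0) / 5 = 1.1800%
Mean R_m = (0.1 + 1.8 − 4.7 + 3.2 + 0.4) / 5 = 0.1600%
Σ(R_i − R̄_i)(R_m − R̄_m) = 35.2360  ⇒  Cov = 35.2360 / 5 = 7.0472
Σ(R_m − R̄_m)² = 35.6120  ⇒  Var(R_m) = 35.6120 / 5 = 7.1224
β = Cov / Var(R_m) = 7.0472 / 7.1224 = 0.9894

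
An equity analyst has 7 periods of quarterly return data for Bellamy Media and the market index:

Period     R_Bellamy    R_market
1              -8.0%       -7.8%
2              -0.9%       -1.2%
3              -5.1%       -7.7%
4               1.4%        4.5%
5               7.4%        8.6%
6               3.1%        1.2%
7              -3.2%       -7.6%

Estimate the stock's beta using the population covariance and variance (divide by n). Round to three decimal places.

0.741

Mean R_i = (-8.0 − 0.9 − 5.1 + 1.4 + 7.4 + 3.1 − 3.2) / 7 = -0.7571%
Mean R_m = (-7.8 − 1.2 − 7.7 + 4.5 + 8.6 + 1.2 − 7.6) / 7 = -1.4286%
Σ(R_i − R̄_i)(R_m − R̄_m) = 193.1586  ⇒  Cov = 193.1586 / 7 = 27.5941
Σ(R_m − R̄_m)² = 260.6943  ⇒  Var(R_m) = 260.6943 / 7 = 37.2420
β = Cov / Var(R_m) = 27.5941 / 37.2420 = 0.7409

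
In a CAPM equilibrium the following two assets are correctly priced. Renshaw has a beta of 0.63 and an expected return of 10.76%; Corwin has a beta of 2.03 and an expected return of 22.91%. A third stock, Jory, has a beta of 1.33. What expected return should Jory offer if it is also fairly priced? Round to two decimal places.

MRP (SML slope) = (22.91% − 10.76%) / (2.03 − 0.63) = 12.15% / 1.40 = 8.6786%
R_f (intercept) = 10.76% − 0.63 × 8.6786% = 5.2925%
E(R_Jory) = R_f + β × MRP = 5.2925% + 1.33 × 8.6786% = 16.84%

16.84%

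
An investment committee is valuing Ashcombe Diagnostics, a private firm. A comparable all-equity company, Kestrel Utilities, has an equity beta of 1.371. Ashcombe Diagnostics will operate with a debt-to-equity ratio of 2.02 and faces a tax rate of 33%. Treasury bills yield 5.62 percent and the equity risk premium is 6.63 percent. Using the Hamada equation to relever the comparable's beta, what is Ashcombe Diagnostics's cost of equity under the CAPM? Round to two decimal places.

27.01%

β_L = β_U × [1 + (1 − t)(D/E)] = 1.371 × [1 + (1 − 0.33) × 2.02]
    = 1.371 × [1 + 0.67 × 2.02] = 1.371 × 2.3534 = 3.2265
E(R) = R_f + β_L × MRP = 5.62% + 3.2265 × 6.63% = 27.01%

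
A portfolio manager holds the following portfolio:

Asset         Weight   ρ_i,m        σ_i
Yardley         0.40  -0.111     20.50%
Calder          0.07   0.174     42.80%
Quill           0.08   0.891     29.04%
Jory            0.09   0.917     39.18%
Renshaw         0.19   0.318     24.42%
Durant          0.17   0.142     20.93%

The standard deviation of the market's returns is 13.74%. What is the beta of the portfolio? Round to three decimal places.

0.502

β_Yardley = -0.111 × 20.50% / 13.74% = -0.1656
β_Calder = 0.174 × 42.80% / 13.74% = 0.5420
β_Quill = 0.891 × 29.04% / 13.74% = 1.8832
β_Jory = 0.917 × 39.18% / 13.74% = 2.6149
β_Renshaw = 0.318 × 24.42% / 13.74% = 0.5652
β_Durant = 0.142 × 20.93% / 13.74% = 0.2163
β_P = Σ w_i β_i = 0.40×-0.1656 + 0.07×0.5420 + 0.08×1.8832 + 0.09×2.6149 + 0.19×0.5652 + 0.17×0.2163 = 0.5019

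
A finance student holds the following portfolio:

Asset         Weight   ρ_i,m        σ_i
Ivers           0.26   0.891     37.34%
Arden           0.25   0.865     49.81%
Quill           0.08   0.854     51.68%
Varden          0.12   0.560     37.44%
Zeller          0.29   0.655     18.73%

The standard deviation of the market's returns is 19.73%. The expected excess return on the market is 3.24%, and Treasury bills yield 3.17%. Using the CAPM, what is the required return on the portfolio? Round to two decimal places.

7.94%

β_Ivers = 0.891 × 37.34% / 19.73% = 1.6863
β_Arden = 0.865 × 49.81% / 19.73% = 2.1838
β_Quill = 0.854 × 51.68% / 19.73% = 2.2369
β_Varden = 0.560 × 37.44% / 19.73% = 1.0627
β_Zeller = 0.655 × 18.73% / 19.73% = 0.6218
β_P = Σ w_i β_i = 0.26×1.6863 + 0.25×2.1838 + 0.08×2.2369 + 0.12×1.0627 + 0.29×0.6218 = 1.4712
E(R_P) = R_f + β_P × MRP = 3.17% + 1.4712 × 3.24% = 7.94%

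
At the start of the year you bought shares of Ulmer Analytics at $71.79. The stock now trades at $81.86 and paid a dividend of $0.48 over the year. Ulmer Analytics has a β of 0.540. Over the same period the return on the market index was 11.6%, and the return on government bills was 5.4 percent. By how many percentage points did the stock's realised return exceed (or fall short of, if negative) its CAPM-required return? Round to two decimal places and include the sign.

Realised HPR = (P1 + D1 − P0) / P0 = (81.86 + 0.48 − 71.79) / 71.79 = 10.55 / 71.79 = 14.6956%
MRP = 11.6% − 5.4% = 6.20%
CAPM required = R_f + β·MRP = 5.4% + 0.540 × 6.2% = 8.7480%
α = realised − required = 14.6956% − 8.7480% = +5.95%

+5.95%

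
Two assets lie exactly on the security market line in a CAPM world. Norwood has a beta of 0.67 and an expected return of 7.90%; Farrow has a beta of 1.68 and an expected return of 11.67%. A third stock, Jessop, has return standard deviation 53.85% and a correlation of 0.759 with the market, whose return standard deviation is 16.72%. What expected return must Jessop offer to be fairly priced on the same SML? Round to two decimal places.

MRP = (11.67% − 7.90%) / (1.68 − 0.67) = 3.7327%
R_f = 7.90% − 0.67 × 3.7327% = 5.3991%
β_Jessop = ρ·σ_i/σ_m = 0.759 × 53.85 / 16.72 = 2.4445
E(R_Jessop) = R_f + β × MRP = 5.3991% + 2.4445 × 3.7327% = 14.52%

14.52%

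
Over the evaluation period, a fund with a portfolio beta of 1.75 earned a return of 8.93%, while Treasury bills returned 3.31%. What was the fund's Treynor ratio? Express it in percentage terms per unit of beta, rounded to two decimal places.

Treynor = (R_P − R_f) / β_P = (8.93% − 3.31%) / 1.7500 = 5.62% / 1.7500 = 3.21%

3.21%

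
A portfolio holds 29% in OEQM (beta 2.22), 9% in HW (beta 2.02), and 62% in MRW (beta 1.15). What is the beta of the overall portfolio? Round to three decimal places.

β_P = Σ w_i β_i = 0.29×2.22 + 0.09×2.02 + 0.62×1.15 = 1.5386

1.539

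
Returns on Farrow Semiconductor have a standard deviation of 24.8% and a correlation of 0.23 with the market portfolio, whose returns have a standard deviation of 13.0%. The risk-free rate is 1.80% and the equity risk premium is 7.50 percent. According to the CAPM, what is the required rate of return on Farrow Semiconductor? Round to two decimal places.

5.09%

β = ρ × σ_i / σ_m = 0.23 × 24.8% / 13.0% = 0.4388
E(R) = 1.80% + 0.4388 × 7.50% = 5.09%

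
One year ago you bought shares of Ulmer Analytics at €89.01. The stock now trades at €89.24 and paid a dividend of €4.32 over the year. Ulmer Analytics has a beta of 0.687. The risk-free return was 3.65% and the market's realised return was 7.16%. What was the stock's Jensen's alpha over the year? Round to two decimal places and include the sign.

-0.95%

Realised HPR = (P1 + D1 − P0) / P0 = (89.24 + 4.32 − 89.01) / 89.01 = 4.55 / 89.01 = 5.1118%
MRP = 7.16% − 3.65% = 3.51%
CAPM required = R_f + β·MRP = 3.65% + 0.687 × 3.51% = 6.06137%
α = realised − required = 5.1118% − 6.06137% = -0.95%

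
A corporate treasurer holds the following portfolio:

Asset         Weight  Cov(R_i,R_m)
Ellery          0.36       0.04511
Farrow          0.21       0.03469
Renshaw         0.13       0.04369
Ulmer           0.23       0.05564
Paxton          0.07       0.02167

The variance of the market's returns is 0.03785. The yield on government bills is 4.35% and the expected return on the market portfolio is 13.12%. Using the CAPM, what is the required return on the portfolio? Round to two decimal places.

14.43%

β_Ellery = 0.04511 / 0.03785 = 1.1918
β_Farrow = 0.03469 / 0.03785 = 0.9165
β_Renshaw = 0.04369 / 0.03785 = 1.1543
β_Ulmer = 0.05564 / 0.03785 = 1.4700
β_Paxton = 0.02167 / 0.03785 = 0.5725
β_P = Σ w_i β_i = 0.36×1.1918 + 0.21×0.9165 + 0.13×1.1543 + 0.23×1.4700 + 0.07×0.5725 = 1.1497
MRP = 13.12% − 4.35% = 8.77%
E(R_P) = R_f + β_P × MRP = 4.35% + 1.1497 × 8.77% = 14.43%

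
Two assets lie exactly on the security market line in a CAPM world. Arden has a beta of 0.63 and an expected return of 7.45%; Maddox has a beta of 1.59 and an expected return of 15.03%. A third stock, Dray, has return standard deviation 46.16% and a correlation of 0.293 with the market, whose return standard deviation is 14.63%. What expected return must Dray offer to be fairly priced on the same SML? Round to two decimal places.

9.78%

MRP = (15.03% − 7.45%) / (1.59 − 0.63) = 7.8958%
R_f = 7.45% − 0.63 × 7.8958% = 2.4756%
β_Dray = ρ·σ_i/σ_m = 0.293 × 46.16 / 14.63 = 0.9245
E(R_Dray) = R_f + β × MRP = 2.4756% + 0.9245 × 7.8958% = 9.78%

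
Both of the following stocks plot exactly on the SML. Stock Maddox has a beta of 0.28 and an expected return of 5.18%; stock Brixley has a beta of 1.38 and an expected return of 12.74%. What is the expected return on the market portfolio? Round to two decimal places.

Both satisfy E(R) = R_f + β·MRP, so the slope of the SML is
MRP = (12.74% − 5.18%) / (1.38 − 0.28) = 7.56% / 1.10 = 6.8727%
R_f = E(R_Maddox) − β_Maddox·MRP = 5.18% − 0.28 × 6.8727% = 3.2556%
E(R_m) = R_f + MRP = 3.2556% + 6.8727% = 10.13%

10.13%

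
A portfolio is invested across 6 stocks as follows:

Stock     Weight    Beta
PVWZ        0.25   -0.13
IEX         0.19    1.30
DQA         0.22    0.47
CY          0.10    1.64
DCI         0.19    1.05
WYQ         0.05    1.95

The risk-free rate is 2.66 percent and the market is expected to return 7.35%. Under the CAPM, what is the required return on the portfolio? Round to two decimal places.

6.31%

β_P = Σ w_i β_i = 0.25×-0.13 + 0.19×1.30 + 0.22×0.47 + 0.10×1.64 + 0.19×1.05 + 0.05×1.95 = 0.7789
MRP = 7.35% − 2.66% = 4.69%
E(R_P) = R_f + β_P × MRP = 2.66% + 0.7789 × 4.69% = 6.31%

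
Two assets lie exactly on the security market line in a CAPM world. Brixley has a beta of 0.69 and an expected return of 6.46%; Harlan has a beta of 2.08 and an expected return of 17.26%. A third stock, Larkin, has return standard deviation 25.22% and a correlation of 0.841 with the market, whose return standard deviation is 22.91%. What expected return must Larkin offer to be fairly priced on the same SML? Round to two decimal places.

8.29%

MRP = (17.26% − 6.46%) / (2.08 − 0.69) = 7.7698%
R_f = 6.46% − 0.69 × 7.7698% = 1.0988%
β_Larkin = ρ·σ_i/σ_m = 0.841 × 25.22 / 22.91 = 0.9258
E(R_Larkin) = R_f + β × MRP = 1.0988% + 0.9258 × 7.7698% = 8.29%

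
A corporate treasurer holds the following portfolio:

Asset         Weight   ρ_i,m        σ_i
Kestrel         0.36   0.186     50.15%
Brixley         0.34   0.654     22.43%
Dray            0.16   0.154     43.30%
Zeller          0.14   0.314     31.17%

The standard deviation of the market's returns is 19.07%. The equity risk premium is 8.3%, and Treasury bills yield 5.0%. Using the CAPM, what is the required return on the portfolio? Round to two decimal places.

β_Kestrel = 0.186 × 50.15% / 19.07% = 0.4891
β_Brixley = 0.654 × 22.43% / 19.07% = 0.7692
β_Dray = 0.154 × 43.30% / 19.07% = 0.3497
β_Zeller = 0.314 × 31.17% / 19.07% = 0.5132
β_P = Σ w_i β_i = 0.36×0.4891 + 0.34×0.7692 + 0.16×0.3497 + 0.14×0.5132 = 0.5654
E(R_P) = R_f + β_P × MRP = 5.0% + 0.5654 × 8.3% = 9.69%

9.69%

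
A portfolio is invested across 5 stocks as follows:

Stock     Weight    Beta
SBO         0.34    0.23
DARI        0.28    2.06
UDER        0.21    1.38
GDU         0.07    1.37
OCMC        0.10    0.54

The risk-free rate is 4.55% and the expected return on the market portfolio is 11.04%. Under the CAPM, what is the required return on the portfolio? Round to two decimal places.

11.65%

β_P = Σ w_i β_i = 0.34×0.23 + 0.28×2.06 + 0.21×1.38 + 0.07×1.37 + 0.10×0.54 = 1.0947
MRP = 11.04% − 4.55% = 6.49%
E(R_P) = R_f + β_P × MRP = 4.55% + 1.0947 × 6.49% = 11.65%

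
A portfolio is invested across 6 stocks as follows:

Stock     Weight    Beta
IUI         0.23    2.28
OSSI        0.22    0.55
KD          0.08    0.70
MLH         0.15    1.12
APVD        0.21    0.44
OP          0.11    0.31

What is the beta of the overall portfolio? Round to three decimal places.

β_P = Σ w_i β_i = 0.23×2.28 + 0.22×0.55 + 0.08×0.70 + 0.15×1.12 + 0.21×0.44 + 0.11×0.31 = 0.9959

0.996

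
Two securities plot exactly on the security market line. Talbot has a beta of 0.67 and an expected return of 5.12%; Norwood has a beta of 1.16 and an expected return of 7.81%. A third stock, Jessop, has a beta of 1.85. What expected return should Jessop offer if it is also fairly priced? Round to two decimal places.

11.60%

MRP (SML slope) = (7.81% − 5.12%) / (1.16 − 0.67) = 2.69% / 0.49 = 5.4898%
R_f (intercept) = 5.12% − 0.67 × 5.4898% = 1.4418%
E(R_Jessop) = R_f + β × MRP = 1.4418% + 1.85 × 5.4898% = 11.60%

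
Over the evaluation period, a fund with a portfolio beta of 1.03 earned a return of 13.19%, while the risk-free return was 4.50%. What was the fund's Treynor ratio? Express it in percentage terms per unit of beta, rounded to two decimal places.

8.44%

Treynor = (R_P − R_f) / β_P = (13.19% − 4.50%) / 1.0300 = 8.69% / 1.0300 = 8.44%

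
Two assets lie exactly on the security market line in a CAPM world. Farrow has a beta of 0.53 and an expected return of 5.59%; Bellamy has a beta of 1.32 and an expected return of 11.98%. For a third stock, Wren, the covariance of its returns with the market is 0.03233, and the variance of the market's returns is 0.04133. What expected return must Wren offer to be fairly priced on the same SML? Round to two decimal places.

MRP = (11.98% − 5.59%) / (1.32 − 0.53) = 8.0886%
R_f = 5.59% − 0.53 × 8.0886% = 1.3030%
β_Wren = Cov / Var(R_m) = 0.03233 / 0.04133 = 0.7822
E(R_Wren) = R_f + β × MRP = 1.3030% + 0.7822 × 8.0886% = 7.63%

7.63%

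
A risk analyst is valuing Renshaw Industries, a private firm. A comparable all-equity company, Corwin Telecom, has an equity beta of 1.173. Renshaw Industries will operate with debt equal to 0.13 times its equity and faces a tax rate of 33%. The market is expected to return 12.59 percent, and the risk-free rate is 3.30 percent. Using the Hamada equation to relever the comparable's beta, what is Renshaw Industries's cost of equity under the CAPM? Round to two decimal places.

15.15%

β_L = β_U × [1 + (1 − t)(D/E)] = 1.173 × [1 + (1 − 0.33) × 0.13]
    = 1.173 × [1 + 0.67 × 0.13] = 1.173 × 1.0871 = 1.2752
MRP = 12.59% − 3.30% = 9.29%
E(R) = R_f + β_L × MRP = 3.30% + 1.2752 × 9.29% = 15.15%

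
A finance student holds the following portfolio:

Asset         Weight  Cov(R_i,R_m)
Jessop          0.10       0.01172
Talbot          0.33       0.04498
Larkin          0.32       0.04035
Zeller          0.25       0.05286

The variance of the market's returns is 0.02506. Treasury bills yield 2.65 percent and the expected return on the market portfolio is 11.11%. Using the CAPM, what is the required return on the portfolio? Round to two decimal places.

16.88%

β_Jessop = 0.01172 / 0.02506 = 0.4677
β_Talbot = 0.04498 / 0.02506 = 1.7949
β_Larkin = 0.04035 / 0.02506 = 1.6101
β_Zeller = 0.05286 / 0.02506 = 2.1093
β_P = Σ w_i β_i = 0.10×0.4677 + 0.33×1.7949 + 0.32×1.6101 + 0.25×2.1093 = 1.6816
MRP = 11.11% − 2.65% = 8.46%
E(R_P) = R_f + β_P × MRP = 2.65% + 1.6816 × 8.46% = 16.88%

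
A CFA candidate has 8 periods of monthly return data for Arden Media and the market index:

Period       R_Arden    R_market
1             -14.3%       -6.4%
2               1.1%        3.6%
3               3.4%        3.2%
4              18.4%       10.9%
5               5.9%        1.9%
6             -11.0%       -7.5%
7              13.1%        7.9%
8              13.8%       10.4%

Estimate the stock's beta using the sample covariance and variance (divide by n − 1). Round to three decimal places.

Mean R_i = (-14.3 + 1.1 + 3.4 + 18.4 + 5.9 − 11.0 + 13.1 + 13.8) / 8 = 3.8000%
Mean R_m = (-6.4 + 3.6 + 3.2 + 10.9 + 1.9 − 7.5 + 7.9 + 10.4) / 8 = 3.0000%
Σ(R_i − R̄_i)(R_m − R̄_m) = 556.4400  ⇒  Cov = 556.4400 / 7 = 79.4914
Σ(R_m − R̄_m)² = 341.4000  ⇒  Var(R_m) = 341.4000 / 7 = 48.7714
β = Cov / Var(R_m) = 79.4914 / 48.7714 = 1.6299

1.630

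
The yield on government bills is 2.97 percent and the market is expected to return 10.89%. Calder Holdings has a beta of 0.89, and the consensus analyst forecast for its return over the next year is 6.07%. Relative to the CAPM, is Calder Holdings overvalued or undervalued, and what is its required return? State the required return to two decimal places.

MRP = 10.89% − 2.97% = 7.92%
Required return = R_f + β·MRP = 2.97% + 0.89 × 7.92% = 10.02%
Forecast 6.07% < required 10.02% → the stock plots below the SML → overvalued.

Overvalued; required return 10.02%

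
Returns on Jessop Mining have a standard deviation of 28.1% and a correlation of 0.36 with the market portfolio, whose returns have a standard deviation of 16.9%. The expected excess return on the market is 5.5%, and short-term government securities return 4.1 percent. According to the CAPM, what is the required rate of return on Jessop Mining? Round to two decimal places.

β = ρ × σ_i / σ_m = 0.36 × 28.1% / 16.9% = 0.5986
E(R) = 4.1% + 0.5986 × 5.5% = 7.39%

7.39%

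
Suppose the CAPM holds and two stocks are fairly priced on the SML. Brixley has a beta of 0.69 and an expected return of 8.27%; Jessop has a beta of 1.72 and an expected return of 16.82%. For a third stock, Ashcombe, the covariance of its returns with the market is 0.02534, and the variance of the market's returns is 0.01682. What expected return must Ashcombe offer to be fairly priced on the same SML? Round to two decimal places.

MRP = (16.82% − 8.27%) / (1.72 − 0.69) = 8.3010%
R_f = 8.27% − 0.69 × 8.3010% = 2.5423%
β_Ashcombe = Cov / Var(R_m) = 0.02534 / 0.01682 = 1.5065
E(R_Ashcombe) = R_f + β × MRP = 2.5423% + 1.5065 × 8.3010% = 15.05%

15.05%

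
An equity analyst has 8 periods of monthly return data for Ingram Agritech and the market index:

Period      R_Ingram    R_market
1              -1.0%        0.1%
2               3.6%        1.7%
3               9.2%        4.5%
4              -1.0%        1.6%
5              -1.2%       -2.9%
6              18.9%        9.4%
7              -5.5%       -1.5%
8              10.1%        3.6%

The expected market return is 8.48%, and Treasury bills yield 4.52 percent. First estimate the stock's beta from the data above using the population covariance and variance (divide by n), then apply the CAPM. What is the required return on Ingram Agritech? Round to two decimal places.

Mean R_i = (-1.0 + 3.6 + 9.2 − 1.0 − 1.2 + 18.9 − 5.5 + 10.1) / 8 = 4.1375%
Mean R_m = (0.1 + 1.7 + 4.5 + 1.6 − 2.9 + 9.4 − 1.5 + 3.6) / 8 = 2.0625%
Σ(R_i − R̄_i)(R_m − R̄_m) = 203.3013  ⇒  Cov = 203.3013 / 8 = 25.4127
Σ(R_m − R̄_m)² = 103.6588  ⇒  Var(R_m) = 103.6588 / 8 = 12.9574
β = Cov / Var(R_m) = 25.4127 / 12.9574 = 1.9612
MRP = 8.48% − 4.52% = 3.96%
E(R) = R_f + β × MRP = 4.52% + 1.9612 × 3.96% = 12.29%

12.29%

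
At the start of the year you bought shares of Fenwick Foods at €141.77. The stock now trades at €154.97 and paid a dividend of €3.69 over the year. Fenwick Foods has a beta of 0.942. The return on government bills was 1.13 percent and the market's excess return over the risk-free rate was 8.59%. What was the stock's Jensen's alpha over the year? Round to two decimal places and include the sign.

+2.69%

Realised HPR = (P1 + D1 − P0) / P0 = (154.97 + 3.69 − 141.77) / 141.77 = 16.89 / 141.77 = 11.9137%
CAPM required = R_f + β·MRP = 1.13% + 0.942 × 8.59% = 9.22178%
α = realised − required = 11.9137% − 9.22178% = +2.69%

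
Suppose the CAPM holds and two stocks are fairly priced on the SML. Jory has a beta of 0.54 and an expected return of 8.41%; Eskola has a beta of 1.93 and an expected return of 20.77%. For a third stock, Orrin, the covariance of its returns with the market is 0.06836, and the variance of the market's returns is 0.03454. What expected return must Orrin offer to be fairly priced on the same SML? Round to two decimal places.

21.21%

MRP = (20.77% − 8.41%) / (1.93 − 0.54) = 8.8921%
R_f = 8.41% − 0.54 × 8.8921% = 3.6083%
β_Orrin = Cov / Var(R_m) = 0.06836 / 0.03454 = 1.9792
E(R_Orrin) = R_f + β × MRP = 3.6083% + 1.9792 × 8.8921% = 21.21%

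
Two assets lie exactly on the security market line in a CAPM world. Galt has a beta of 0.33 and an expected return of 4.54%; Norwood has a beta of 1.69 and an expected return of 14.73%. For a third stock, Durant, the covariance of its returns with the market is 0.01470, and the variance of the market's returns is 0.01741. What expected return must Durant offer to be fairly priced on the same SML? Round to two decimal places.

8.39%

MRP = (14.73% − 4.54%) / (1.69 − 0.33) = 7.4926%
R_f = 4.54% − 0.33 × 7.4926% = 2.0674%
β_Durant = Cov / Var(R_m) = 0.01470 / 0.01741 = 0.8443
E(R_Durant) = R_f + β × MRP = 2.0674% + 0.8443 × 7.4926% = 8.39%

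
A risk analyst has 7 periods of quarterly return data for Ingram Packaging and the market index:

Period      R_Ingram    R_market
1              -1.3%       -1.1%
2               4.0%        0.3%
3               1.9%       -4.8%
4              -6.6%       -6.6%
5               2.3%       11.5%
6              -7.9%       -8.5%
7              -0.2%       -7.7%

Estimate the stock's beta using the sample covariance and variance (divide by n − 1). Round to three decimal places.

Mean R_i = (-1.3 + 4.0 + 1.9 − 6.6 + 2.3 − 7.9 − 0.2) / 7 = -1.1143%
Mean R_m = (-1.1 + 0.3 − 4.8 − 6.6 + 11.5 − 8.5 − 7.7) / 7 = -2.4143%
Σ(R_i − R̄_i)(R_m − R̄_m) = 113.3786  ⇒  Cov = 113.3786 / 6 = 18.8964
Σ(R_m − R̄_m)² = 290.8886  ⇒  Var(R_m) = 290.8886 / 6 = 48.4814
β = Cov / Var(R_m) = 18.8964 / 48.4814 = 0.3898

0.390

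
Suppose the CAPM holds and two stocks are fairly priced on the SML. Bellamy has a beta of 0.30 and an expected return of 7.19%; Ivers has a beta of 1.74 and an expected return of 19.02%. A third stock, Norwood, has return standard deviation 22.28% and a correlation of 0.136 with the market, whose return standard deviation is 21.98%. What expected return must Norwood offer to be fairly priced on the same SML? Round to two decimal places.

MRP = (19.02% − 7.19%) / (1.74 − 0.30) = 8.2153%
R_f = 7.19% − 0.30 × 8.2153% = 4.7254%
β_Norwood = ρ·σ_i/σ_m = 0.136 × 22.28 / 21.98 = 0.1379
E(R_Norwood) = R_f + β × MRP = 4.7254% + 0.1379 × 8.2153% = 5.86%

5.86%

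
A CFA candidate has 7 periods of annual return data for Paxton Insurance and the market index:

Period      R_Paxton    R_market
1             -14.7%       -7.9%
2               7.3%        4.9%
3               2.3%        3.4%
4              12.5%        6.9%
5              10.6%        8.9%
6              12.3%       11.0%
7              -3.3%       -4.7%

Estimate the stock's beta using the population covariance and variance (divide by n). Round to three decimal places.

Mean R_i = (-14.7 + 7.3 + 2.3 + 12.5 + 10.6 + 12.3 − 3.3) / 7 = 3.8571%
Mean R_m = (-7.9 + 4.9 + 3.4 + 6.9 + 8.9 + 11.0 − 4.7) / 7 = 3.2143%
Σ(R_i − R̄_i)(R_m − R̄_m) = 404.3343  ⇒  Cov = 404.3343 / 7 = 57.7620
Σ(R_m − R̄_m)² = 295.5686  ⇒  Var(R_m) = 295.5686 / 7 = 42.2241
β = Cov / Var(R_m) = 57.7620 / 42.2241 = 1.3680

1.368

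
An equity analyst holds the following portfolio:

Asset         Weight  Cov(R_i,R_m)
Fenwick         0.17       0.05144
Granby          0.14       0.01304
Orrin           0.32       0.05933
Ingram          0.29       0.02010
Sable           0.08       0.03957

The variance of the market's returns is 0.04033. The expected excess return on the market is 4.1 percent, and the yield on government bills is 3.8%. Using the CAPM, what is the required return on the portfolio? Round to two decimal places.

7.72%

β_Fenwick = 0.05144 / 0.04033 = 1.2755
β_Granby = 0.01304 / 0.04033 = 0.3233
β_Orrin = 0.05933 / 0.04033 = 1.4711
β_Ingram = 0.02010 / 0.04033 = 0.4984
β_Sable = 0.03957 / 0.04033 = 0.9812
β_P = Σ w_i β_i = 0.17×1.2755 + 0.14×0.3233 + 0.32×1.4711 + 0.29×0.4984 + 0.08×0.9812 = 0.9559
E(R_P) = R_f + β_P × MRP = 3.8% + 0.9559 × 4.1% = 7.72%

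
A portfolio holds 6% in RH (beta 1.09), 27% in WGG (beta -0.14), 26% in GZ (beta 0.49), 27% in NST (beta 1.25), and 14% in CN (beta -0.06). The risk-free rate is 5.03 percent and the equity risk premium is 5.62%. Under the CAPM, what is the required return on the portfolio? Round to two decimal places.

7.75%

β_P = Σ w_i β_i = 0.06×1.09 + 0.27×-0.14 + 0.26×0.49 + 0.27×1.25 + 0.14×-0.06 = 0.4841
E(R_P) = R_f + β_P × MRP = 5.03% + 0.4841 × 5.62% = 7.75%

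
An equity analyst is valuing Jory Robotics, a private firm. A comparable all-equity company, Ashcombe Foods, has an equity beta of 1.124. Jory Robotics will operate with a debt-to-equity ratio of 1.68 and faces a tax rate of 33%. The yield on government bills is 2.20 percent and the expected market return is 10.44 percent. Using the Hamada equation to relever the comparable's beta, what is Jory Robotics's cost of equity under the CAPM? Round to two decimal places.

β_L = β_U × [1 + (1 − t)(D/E)] = 1.124 × [1 + (1 − 0.33) × 1.68]
    = 1.124 × [1 + 0.67 × 1.68] = 1.124 × 2.1256 = 2.3892
MRP = 10.44% − 2.20% = 8.24%
E(R) = R_f + β_L × MRP = 2.20% + 2.3892 × 8.24% = 21.89%

21.89%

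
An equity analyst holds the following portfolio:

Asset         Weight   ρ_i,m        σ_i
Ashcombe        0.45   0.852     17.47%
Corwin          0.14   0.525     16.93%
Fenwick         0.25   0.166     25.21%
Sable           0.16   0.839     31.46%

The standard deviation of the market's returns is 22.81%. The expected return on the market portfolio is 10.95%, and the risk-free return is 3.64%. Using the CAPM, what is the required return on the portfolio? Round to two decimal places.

7.87%

β_Ashcombe = 0.852 × 17.47% / 22.81% = 0.6525
β_Corwin = 0.525 × 16.93% / 22.81% = 0.3897
β_Fenwick = 0.166 × 25.21% / 22.81% = 0.1835
β_Sable = 0.839 × 31.46% / 22.81% = 1.1572
β_P = Σ w_i β_i = 0.45×0.6525 + 0.14×0.3897 + 0.25×0.1835 + 0.16×1.1572 = 0.5792
MRP = 10.95% − 3.64% = 7.31%
E(R_P) = R_f + β_P × MRP = 3.64% + 0.5792 × 7.31% = 7.87%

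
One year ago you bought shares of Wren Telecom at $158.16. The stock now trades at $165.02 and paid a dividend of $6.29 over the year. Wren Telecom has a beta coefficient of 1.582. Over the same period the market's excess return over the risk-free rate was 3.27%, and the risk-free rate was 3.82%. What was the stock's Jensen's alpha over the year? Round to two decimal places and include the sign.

-0.68%

Realised HPR = (P1 + D1 − P0) / P0 = (165.02 + 6.29 − 158.16) / 158.16 = 13.15 / 158.16 = 8.3144%
CAPM required = R_f + β·MRP = 3.82% + 1.582 × 3.27% = 8.99314%
α = realised − required = 8.3144% − 8.99314% = -0.68%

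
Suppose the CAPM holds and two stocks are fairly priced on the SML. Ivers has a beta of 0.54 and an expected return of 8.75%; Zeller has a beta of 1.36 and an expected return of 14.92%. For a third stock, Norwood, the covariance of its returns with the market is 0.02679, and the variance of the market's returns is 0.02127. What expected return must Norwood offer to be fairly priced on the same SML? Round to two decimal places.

14.16%

MRP = (14.92% − 8.75%) / (1.36 − 0.54) = 7.5244%
R_f = 8.75% − 0.54 × 7.5244% = 4.6868%
β_Norwood = Cov / Var(R_m) = 0.02679 / 0.02127 = 1.2595
E(R_Norwood) = R_f + β × MRP = 4.6868% + 1.2595 × 7.5244% = 14.16%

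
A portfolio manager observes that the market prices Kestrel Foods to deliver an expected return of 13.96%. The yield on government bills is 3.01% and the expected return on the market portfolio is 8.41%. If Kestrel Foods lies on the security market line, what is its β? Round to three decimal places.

MRP = 8.41% − 3.01% = 5.40%
β = (E(R) − R_f) / MRP = (13.96% − 3.01%) / 5.40% = 10.95% / 5.40% = 2.028

2.028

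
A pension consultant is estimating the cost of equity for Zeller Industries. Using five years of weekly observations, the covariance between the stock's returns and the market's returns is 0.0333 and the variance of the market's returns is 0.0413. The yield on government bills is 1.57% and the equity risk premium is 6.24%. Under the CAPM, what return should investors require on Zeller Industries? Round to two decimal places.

β = Cov(R_i, R_m) / Var(R_m) = 0.0333 / 0.0413 = 0.8063
E(R) = R_f + β × MRP = 1.57% + 0.8063 × 6.24% = 6.60%

6.60%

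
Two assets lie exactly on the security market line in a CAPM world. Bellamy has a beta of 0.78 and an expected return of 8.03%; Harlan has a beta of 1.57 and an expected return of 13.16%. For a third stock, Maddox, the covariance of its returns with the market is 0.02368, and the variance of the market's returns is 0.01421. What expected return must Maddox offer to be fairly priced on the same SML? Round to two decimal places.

MRP = (13.16% − 8.03%) / (1.57 − 0.78) = 6.4937%
R_f = 8.03% − 0.78 × 6.4937% = 2.9649%
β_Maddox = Cov / Var(R_m) = 0.02368 / 0.01421 = 1.6664
E(R_Maddox) = R_f + β × MRP = 2.9649% + 1.6664 × 6.4937% = 13.79%

13.79%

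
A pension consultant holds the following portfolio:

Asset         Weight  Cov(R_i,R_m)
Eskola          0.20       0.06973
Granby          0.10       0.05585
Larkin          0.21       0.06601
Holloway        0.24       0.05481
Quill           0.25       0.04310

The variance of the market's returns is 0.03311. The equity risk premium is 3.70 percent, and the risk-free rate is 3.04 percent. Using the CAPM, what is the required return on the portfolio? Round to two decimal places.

β_Eskola = 0.06973 / 0.03311 = 2.1060
β_Granby = 0.05585 / 0.03311 = 1.6868
β_Larkin = 0.06601 / 0.03311 = 1.9937
β_Holloway = 0.05481 / 0.03311 = 1.6554
β_Quill = 0.04310 / 0.03311 = 1.3017
β_P = Σ w_i β_i = 0.20×2.1060 + 0.10×1.6868 + 0.21×1.9937 + 0.24×1.6554 + 0.25×1.3017 = 1.7313
E(R_P) = R_f + β_P × MRP = 3.04% + 1.7313 × 3.70% = 9.45%

9.45%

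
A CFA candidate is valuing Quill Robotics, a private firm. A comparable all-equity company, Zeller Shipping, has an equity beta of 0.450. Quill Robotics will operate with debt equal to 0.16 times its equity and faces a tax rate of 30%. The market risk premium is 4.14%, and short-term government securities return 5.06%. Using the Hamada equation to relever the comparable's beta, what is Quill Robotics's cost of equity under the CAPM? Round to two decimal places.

β_L = β_U × [1 + (1 − t)(D/E)] = 0.450 × [1 + (1 − 0.30) × 0.16]
    = 0.450 × [1 + 0.70 × 0.16] = 0.450 × 1.1120 = 0.5004
E(R) = R_f + β_L × MRP = 5.06% + 0.5004 × 4.14% = 7.13%

7.13%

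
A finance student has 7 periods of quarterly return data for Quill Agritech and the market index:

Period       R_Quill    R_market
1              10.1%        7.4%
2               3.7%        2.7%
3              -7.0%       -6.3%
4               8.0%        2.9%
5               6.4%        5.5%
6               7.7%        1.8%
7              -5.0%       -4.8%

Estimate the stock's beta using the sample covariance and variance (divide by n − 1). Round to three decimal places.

Mean R_i = (10.1 + 3.7 − 7.0 + 8.0 + 6.4 + 7.7 − 5.0) / 7 = 3.4143%
Mean R_m = (7.4 + 2.7 − 6.3 + 2.9 + 5.5 + 1.8 − 4.8) / 7 = 1.3143%
Σ(R_i − R̄_i)(R_m − R̄_m) = 193.6786  ⇒  Cov = 193.6786 / 6 = 32.2798
Σ(R_m − R̄_m)² = 154.5886  ⇒  Var(R_m) = 154.5886 / 6 = 25.7648
β = Cov / Var(R_m) = 32.2798 / 25.7648 = 1.2529

1.253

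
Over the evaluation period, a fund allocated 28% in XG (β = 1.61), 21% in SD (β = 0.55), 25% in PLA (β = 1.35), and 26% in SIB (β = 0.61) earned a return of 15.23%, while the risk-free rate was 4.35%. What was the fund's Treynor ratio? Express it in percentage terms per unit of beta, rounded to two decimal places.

β_P = 0.28×1.61 + 0.21×0.55 + 0.25×1.35 + 0.26×0.61 = 1.0624
Treynor = (R_P − R_f) / β_P = (15.23% − 4.35%) / 1.0624 = 10.88% / 1.0624 = 10.24%

10.24%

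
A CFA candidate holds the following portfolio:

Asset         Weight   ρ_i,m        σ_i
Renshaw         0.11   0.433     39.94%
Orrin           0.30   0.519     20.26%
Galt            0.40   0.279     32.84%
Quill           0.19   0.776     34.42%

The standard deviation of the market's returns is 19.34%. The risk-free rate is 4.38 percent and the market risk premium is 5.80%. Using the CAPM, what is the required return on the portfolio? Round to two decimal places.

8.52%

β_Renshaw = 0.433 × 39.94% / 19.34% = 0.8942
β_Orrin = 0.519 × 20.26% / 19.34% = 0.5437
β_Galt = 0.279 × 32.84% / 19.34% = 0.4738
β_Quill = 0.776 × 34.42% / 19.34% = 1.3811
β_P = Σ w_i β_i = 0.11×0.8942 + 0.30×0.5437 + 0.40×0.4738 + 0.19×1.3811 = 0.7134
E(R_P) = R_f + β_P × MRP = 4.38% + 0.7134 × 5.80% = 8.52%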